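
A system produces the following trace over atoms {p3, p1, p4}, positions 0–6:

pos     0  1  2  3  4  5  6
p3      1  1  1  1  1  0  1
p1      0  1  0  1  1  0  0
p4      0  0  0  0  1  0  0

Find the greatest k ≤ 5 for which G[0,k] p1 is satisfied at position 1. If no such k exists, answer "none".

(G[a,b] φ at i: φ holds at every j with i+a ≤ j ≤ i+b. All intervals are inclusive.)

0

p1 must hold from j=1 onward; find where it first fails.
  j=1: holds
  j=2: fails
Holds on [1,1], so largest k = 0.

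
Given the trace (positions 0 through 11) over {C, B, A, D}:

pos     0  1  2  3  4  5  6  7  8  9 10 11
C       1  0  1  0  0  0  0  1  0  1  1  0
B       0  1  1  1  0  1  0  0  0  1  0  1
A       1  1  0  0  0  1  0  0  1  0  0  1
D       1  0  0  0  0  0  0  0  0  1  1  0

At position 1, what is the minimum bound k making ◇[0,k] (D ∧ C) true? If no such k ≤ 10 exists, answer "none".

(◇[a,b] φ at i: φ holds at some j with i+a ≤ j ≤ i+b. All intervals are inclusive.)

8

Scan j = 1,2,… for (D ∧ C):
  j=1: fails
  j=2: fails
  j=3: fails
  j=4: fails
  j=5: fails
  j=6: fails
  j=7: fails
  j=8: fails
  j=9: holds
First hit at j=9, so smallest k = 9-1 = 8.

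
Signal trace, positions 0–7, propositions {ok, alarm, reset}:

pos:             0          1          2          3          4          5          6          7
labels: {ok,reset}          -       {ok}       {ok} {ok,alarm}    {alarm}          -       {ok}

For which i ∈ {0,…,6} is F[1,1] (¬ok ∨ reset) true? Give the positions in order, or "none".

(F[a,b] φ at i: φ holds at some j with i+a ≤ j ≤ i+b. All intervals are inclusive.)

0, 4, 5

Evaluate at each i in [0,6]:
  i=0: ✓ (witness j=1)
  i=1: ✗ (none in [2,2])
  i=2: ✗ (none in [3,3])
  i=3: ✗ (none in [4,4])
  i=4: ✓ (witness j=5)
  i=5: ✓ (witness j=6)
  i=6: ✗ (none in [7,7])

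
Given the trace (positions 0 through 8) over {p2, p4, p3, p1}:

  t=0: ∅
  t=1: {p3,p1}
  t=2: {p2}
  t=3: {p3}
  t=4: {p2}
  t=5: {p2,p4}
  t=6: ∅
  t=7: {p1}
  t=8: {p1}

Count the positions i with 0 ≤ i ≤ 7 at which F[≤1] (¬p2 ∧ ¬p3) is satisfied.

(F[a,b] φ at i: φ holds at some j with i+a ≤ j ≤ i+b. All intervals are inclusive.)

Evaluate at each i in [0,7]:
  i=0: ✓ (witness j=0)
  i=1: ✗ (none in [1,2])
  i=2: ✗ (none in [2,3])
  i=3: ✗ (none in [3,4])
  i=4: ✗ (none in [4,5])
  i=5: ✓ (witness j=6)
  i=6: ✓ (witness j=6)
  i=7: ✓ (witness j=7)
Positions where it holds: {0, 5, 6, 7} → 4.

4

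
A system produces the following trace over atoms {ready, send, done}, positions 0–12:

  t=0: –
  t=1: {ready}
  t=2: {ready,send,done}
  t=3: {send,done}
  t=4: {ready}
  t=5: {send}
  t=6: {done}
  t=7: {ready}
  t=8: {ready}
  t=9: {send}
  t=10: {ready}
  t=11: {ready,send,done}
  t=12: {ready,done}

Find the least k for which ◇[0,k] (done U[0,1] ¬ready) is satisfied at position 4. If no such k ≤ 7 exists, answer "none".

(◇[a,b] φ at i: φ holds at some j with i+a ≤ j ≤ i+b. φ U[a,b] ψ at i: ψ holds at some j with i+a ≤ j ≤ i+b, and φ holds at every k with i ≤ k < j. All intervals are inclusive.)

Scan j = 4,5,… for (done U[0,1] ¬ready):
  j=4: fails
  j=5: holds
First hit at j=5, so smallest k = 5-4 = 1.

1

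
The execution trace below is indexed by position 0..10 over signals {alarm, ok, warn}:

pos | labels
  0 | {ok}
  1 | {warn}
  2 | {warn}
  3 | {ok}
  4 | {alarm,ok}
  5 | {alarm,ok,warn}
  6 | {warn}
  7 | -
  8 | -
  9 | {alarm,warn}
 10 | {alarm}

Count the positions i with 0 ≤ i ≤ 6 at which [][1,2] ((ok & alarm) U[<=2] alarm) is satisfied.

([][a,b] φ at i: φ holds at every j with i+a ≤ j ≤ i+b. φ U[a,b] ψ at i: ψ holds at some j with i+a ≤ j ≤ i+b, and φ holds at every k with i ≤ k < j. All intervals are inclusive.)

1

Evaluate at each i in [0,6]:
  i=0: ✗ (fails at j=1)
  i=1: ✗ (fails at j=2)
  i=2: ✗ (fails at j=3)
  i=3: ✓ (all of [4,5])
  i=4: ✗ (fails at j=6)
  i=5: ✗ (fails at j=6)
  i=6: ✗ (fails at j=7)
Positions where it holds: {3} → 1.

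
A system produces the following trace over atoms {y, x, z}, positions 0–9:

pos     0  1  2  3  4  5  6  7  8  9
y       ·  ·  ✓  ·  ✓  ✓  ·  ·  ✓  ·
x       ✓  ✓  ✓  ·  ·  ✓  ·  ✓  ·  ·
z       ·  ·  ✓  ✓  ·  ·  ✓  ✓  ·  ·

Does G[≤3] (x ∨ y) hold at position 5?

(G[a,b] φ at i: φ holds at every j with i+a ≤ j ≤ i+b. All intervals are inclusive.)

Check (x ∨ y) at every j in [5,8]:
  j=5: true
  j=6: false
  j=7: true
  j=8: true
Fails at j=6 → formula fails.

No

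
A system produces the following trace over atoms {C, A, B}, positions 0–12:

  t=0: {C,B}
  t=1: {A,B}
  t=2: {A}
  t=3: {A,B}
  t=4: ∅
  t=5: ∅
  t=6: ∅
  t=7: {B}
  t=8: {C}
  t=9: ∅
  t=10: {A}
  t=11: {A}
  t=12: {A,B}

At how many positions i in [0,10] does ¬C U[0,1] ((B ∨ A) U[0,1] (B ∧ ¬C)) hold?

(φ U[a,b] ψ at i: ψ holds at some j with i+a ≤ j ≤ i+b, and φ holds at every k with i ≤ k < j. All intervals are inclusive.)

Evaluate at each i in [0,10]:
  i=0: ✓ (rhs at j=0)
  i=1: ✓ (rhs at j=1)
  i=2: ✓ (rhs at j=2)
  i=3: ✓ (rhs at j=3)
  i=4: ✗ (no rhs in [4,5])
  i=5: ✗ (no rhs in [5,6])
  i=6: ✓ (rhs at j=7; lhs holds on [6,6])
  i=7: ✓ (rhs at j=7)
  i=8: ✗ (no rhs in [8,9])
  i=9: ✗ (no rhs in [9,10])
  i=10: ✓ (rhs at j=11; lhs holds on [10,10])
Positions where it holds: {0, 1, 2, 3, 6, 7, 10} → 7.

7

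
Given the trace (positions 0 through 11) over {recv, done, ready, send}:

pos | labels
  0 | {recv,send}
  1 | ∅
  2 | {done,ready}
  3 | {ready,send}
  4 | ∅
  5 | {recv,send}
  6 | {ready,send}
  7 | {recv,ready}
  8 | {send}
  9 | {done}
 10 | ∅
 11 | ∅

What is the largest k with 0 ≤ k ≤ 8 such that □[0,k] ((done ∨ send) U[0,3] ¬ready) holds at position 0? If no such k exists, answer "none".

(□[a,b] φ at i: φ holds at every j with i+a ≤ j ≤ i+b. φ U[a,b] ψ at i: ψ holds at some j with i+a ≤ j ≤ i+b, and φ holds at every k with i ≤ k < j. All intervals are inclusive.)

((done ∨ send) U[0,3] ¬ready) must hold from j=0 onward; find where it first fails.
  j=0: holds
  j=1: holds
  j=2: holds
  j=3: holds
  j=4: holds
  j=5: holds
  j=6: fails
Holds on [0,5], so largest k = 5.

5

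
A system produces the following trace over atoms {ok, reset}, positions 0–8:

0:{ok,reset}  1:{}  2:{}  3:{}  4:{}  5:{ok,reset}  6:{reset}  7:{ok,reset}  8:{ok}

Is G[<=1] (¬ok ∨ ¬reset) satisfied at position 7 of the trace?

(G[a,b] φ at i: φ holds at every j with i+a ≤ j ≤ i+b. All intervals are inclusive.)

Check (¬ok ∨ ¬reset) at every j in [7,8]:
  j=7: false
  j=8: true
Fails at j=7 → formula fails.

Does not hold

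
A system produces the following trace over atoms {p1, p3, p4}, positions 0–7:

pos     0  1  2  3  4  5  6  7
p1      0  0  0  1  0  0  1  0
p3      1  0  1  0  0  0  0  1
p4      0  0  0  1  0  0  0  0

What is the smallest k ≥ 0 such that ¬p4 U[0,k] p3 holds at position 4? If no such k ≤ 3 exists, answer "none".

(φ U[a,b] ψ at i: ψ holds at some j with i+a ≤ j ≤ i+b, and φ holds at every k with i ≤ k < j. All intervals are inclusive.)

3

Need earliest j ≥ 4 with p3, and ¬p4 at every k in [4,j-1].
  j=4: rhs fails.
  j=5: rhs fails.
  j=6: rhs fails.
  j=7: rhs holds; lhs holds on [4,6]. k = 3.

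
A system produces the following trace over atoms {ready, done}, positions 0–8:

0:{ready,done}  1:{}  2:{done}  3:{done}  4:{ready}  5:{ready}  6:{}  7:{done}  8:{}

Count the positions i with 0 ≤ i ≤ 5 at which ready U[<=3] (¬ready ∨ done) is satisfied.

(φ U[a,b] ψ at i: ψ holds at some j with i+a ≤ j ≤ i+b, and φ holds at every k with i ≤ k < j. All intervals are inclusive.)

6

Evaluate at each i in [0,5]:
  i=0: ✓ (rhs at j=0)
  i=1: ✓ (rhs at j=1)
  i=2: ✓ (rhs at j=2)
  i=3: ✓ (rhs at j=3)
  i=4: ✓ (rhs at j=6; lhs holds on [4,5])
  i=5: ✓ (rhs at j=6; lhs holds on [5,5])
Positions where it holds: {0, 1, 2, 3, 4, 5} → 6.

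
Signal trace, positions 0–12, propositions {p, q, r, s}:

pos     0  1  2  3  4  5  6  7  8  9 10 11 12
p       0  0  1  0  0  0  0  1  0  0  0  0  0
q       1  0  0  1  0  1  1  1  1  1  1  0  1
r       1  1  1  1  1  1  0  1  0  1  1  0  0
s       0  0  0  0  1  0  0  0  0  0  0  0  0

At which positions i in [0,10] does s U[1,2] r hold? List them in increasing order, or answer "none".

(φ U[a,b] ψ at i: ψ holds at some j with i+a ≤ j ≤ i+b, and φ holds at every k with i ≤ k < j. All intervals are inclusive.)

4

Evaluate at each i in [0,10]:
  i=0: ✗ (lhs fails at k=0 before rhs at j=1)
  i=1: ✗ (lhs fails at k=1 before rhs at j=2)
  i=2: ✗ (lhs fails at k=2 before rhs at j=3)
  i=3: ✗ (lhs fails at k=3 before rhs at j=4)
  i=4: ✓ (rhs at j=5; lhs holds on [4,4])
  i=5: ✗ (lhs fails at k=5 before rhs at j=7)
  i=6: ✗ (lhs fails at k=6 before rhs at j=7)
  i=7: ✗ (lhs fails at k=7 before rhs at j=9)
  i=8: ✗ (lhs fails at k=8 before rhs at j=9)
  i=9: ✗ (lhs fails at k=9 before rhs at j=10)
  i=10: ✗ (no rhs in [11,12])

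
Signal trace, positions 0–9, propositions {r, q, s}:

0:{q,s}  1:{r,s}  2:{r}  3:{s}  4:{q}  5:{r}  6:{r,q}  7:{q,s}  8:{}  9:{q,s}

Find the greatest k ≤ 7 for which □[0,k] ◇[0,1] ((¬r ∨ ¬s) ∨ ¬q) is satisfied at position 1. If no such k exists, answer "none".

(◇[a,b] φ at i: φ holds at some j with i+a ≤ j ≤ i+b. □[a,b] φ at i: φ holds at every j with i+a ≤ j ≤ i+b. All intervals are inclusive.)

◇[0,1] ((¬r ∨ ¬s) ∨ ¬q) must hold from j=1 onward; find where it first fails.
  j=1: holds
  j=2: holds
  j=3: holds
  j=4: holds
  j=5: holds
  j=6: holds
  j=7: holds
  j=8: holds
Holds through j=8; largest k = 7.

7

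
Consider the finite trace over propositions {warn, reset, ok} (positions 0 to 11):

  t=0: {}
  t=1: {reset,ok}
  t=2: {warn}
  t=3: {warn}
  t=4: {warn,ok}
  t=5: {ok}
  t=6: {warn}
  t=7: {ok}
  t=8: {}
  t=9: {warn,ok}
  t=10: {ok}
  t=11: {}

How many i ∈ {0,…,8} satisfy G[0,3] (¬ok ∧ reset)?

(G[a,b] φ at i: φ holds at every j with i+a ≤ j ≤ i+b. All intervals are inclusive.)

0

Evaluate at each i in [0,8]:
  i=0: ✗ (fails at j=0)
  i=1: ✗ (fails at j=1)
  i=2: ✗ (fails at j=2)
  i=3: ✗ (fails at j=3)
  i=4: ✗ (fails at j=4)
  i=5: ✗ (fails at j=5)
  i=6: ✗ (fails at j=6)
  i=7: ✗ (fails at j=7)
  i=8: ✗ (fails at j=8)
Positions where it holds: {} → 0.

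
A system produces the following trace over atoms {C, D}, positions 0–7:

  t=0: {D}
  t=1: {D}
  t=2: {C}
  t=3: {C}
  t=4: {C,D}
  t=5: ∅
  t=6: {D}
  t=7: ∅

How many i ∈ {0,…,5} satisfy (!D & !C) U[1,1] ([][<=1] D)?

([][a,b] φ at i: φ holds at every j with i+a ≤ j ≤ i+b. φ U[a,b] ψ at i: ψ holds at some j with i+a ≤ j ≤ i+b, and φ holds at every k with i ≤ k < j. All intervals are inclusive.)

0

Evaluate at each i in [0,5]:
  i=0: ✗ (no rhs in [1,1])
  i=1: ✗ (no rhs in [2,2])
  i=2: ✗ (no rhs in [3,3])
  i=3: ✗ (no rhs in [4,4])
  i=4: ✗ (no rhs in [5,5])
  i=5: ✗ (no rhs in [6,6])
Positions where it holds: {} → 0.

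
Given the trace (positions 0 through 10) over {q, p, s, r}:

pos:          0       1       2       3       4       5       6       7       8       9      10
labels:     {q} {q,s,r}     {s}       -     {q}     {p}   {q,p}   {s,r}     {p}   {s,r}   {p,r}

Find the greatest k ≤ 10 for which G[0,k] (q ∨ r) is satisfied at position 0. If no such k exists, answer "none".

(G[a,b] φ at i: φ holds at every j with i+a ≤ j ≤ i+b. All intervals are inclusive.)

1

(q ∨ r) must hold from j=0 onward; find where it first fails.
  j=0: holds
  j=1: holds
  j=2: fails
Holds on [0,1], so largest k = 1.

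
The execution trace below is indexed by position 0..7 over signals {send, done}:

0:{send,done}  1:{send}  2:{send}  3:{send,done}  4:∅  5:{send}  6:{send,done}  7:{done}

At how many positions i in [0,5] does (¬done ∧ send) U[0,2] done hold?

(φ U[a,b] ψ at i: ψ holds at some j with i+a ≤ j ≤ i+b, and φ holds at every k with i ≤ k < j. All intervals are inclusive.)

Evaluate at each i in [0,5]:
  i=0: ✓ (rhs at j=0)
  i=1: ✓ (rhs at j=3; lhs holds on [1,2])
  i=2: ✓ (rhs at j=3; lhs holds on [2,2])
  i=3: ✓ (rhs at j=3)
  i=4: ✗ (lhs fails at k=4 before rhs at j=6)
  i=5: ✓ (rhs at j=6; lhs holds on [5,5])
Positions where it holds: {0, 1, 2, 3, 5} → 5.

5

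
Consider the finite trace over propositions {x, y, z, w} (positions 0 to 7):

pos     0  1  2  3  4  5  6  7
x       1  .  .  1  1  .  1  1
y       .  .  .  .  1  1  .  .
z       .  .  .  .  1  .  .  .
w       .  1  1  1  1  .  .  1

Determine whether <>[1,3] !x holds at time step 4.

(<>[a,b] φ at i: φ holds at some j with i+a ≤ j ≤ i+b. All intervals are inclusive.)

Check !x at each j in [5,7]:
  j=5: true
  j=6: false
  j=7: false
Found at j=5 → formula holds.

Holds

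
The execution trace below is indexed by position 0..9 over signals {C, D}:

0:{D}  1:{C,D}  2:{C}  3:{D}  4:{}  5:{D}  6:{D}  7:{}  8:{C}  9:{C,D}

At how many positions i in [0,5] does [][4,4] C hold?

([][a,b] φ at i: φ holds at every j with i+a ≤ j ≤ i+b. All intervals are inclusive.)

Evaluate at each i in [0,5]:
  i=0: ✗ (fails at j=4)
  i=1: ✗ (fails at j=5)
  i=2: ✗ (fails at j=6)
  i=3: ✗ (fails at j=7)
  i=4: ✓ (all of [8,8])
  i=5: ✓ (all of [9,9])
Positions where it holds: {4, 5} → 2.

2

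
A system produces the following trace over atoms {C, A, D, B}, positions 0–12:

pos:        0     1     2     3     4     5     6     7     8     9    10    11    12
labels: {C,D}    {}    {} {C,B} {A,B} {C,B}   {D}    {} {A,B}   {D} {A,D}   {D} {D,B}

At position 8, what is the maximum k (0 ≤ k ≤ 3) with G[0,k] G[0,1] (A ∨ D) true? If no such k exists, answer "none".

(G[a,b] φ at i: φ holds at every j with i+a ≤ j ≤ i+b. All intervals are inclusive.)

3

G[0,1] (A ∨ D) must hold from j=8 onward; find where it first fails.
  j=8: holds
  j=9: holds
  j=10: holds
  j=11: holds
Holds through j=11; largest k = 3.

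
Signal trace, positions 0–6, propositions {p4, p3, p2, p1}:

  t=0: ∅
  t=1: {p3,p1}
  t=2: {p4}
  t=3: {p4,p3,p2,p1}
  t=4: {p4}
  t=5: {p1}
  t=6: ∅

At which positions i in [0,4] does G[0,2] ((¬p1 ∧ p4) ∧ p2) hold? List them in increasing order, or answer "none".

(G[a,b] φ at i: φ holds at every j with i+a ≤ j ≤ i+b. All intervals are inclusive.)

none

Evaluate at each i in [0,4]:
  i=0: ✗ (fails at j=0)
  i=1: ✗ (fails at j=1)
  i=2: ✗ (fails at j=2)
  i=3: ✗ (fails at j=3)
  i=4: ✗ (fails at j=4)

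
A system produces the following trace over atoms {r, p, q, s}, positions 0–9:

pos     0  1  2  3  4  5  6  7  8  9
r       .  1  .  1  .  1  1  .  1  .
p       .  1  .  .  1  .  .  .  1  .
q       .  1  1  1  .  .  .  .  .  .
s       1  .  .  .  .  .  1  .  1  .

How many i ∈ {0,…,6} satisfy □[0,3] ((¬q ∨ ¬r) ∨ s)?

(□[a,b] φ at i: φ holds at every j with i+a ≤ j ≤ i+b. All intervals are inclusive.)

Evaluate at each i in [0,6]:
  i=0: ✗ (fails at j=1)
  i=1: ✗ (fails at j=1)
  i=2: ✗ (fails at j=3)
  i=3: ✗ (fails at j=3)
  i=4: ✓ (all of [4,7])
  i=5: ✓ (all of [5,8])
  i=6: ✓ (all of [6,9])
Positions where it holds: {4, 5, 6} → 3.

3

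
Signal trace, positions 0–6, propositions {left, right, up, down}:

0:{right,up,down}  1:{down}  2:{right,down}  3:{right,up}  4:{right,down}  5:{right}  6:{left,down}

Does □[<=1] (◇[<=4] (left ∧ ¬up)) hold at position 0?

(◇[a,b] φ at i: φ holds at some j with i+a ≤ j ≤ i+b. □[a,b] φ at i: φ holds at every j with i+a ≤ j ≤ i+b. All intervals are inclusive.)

No

Check ◇[<=4] (left ∧ ¬up) at every j in [0,1]:
  j=0: fails (none in [0,4])
  j=1: fails (none in [1,5])
Fails at j=0 → formula fails.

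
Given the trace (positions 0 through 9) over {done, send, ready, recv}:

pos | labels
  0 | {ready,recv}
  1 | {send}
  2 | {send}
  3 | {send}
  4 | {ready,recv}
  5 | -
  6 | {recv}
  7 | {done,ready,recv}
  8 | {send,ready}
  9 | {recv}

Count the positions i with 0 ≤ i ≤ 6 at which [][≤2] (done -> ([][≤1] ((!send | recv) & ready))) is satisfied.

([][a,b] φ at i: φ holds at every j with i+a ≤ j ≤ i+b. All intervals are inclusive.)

Evaluate at each i in [0,6]:
  i=0: ✓ (all of [0,2])
  i=1: ✓ (all of [1,3])
  i=2: ✓ (all of [2,4])
  i=3: ✓ (all of [3,5])
  i=4: ✓ (all of [4,6])
  i=5: ✗ (fails at j=7)
  i=6: ✗ (fails at j=7)
Positions where it holds: {0, 1, 2, 3, 4} → 5.

5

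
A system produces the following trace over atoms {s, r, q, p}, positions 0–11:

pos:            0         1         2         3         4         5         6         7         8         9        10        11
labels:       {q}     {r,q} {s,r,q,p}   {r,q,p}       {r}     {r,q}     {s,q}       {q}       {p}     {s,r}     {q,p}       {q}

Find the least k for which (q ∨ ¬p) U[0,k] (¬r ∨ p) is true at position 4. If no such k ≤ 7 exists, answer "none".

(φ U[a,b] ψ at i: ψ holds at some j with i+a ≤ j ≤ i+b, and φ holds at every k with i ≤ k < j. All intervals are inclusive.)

2

Need earliest j ≥ 4 with (¬r ∨ p), and (q ∨ ¬p) at every k in [4,j-1].
  j=4: rhs fails.
  j=5: rhs fails.
  j=6: rhs holds; lhs holds on [4,5]. k = 2.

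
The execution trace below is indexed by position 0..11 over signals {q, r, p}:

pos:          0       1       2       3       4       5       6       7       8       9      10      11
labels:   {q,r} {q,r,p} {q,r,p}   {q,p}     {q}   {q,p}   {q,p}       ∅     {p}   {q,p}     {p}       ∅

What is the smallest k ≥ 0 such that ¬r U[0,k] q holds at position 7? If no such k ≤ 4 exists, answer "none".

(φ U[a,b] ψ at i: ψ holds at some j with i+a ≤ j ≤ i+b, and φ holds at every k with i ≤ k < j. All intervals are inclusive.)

2

Need earliest j ≥ 7 with q, and ¬r at every k in [7,j-1].
  j=7: rhs fails.
  j=8: rhs fails.
  j=9: rhs holds; lhs holds on [7,8]. k = 2.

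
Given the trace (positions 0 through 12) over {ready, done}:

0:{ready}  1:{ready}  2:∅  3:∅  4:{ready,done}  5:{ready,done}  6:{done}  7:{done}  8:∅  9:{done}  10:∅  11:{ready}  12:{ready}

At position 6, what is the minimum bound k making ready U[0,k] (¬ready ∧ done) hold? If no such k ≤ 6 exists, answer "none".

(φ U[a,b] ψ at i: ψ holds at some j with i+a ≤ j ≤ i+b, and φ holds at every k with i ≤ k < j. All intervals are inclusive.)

Need earliest j ≥ 6 with (¬ready ∧ done), and ready at every k in [6,j-1].
  j=6: rhs holds (empty prefix). k = 0.

0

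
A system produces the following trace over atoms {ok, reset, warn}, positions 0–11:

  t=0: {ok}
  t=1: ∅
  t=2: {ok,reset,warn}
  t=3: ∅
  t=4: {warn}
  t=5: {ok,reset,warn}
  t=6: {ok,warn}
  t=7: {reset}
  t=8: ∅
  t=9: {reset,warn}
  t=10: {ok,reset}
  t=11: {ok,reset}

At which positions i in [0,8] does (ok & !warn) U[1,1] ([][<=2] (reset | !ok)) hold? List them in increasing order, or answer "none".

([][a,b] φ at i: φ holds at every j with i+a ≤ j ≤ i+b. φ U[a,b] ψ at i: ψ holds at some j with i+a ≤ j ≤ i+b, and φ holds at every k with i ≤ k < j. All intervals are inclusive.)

Evaluate at each i in [0,8]:
  i=0: ✓ (rhs at j=1; lhs holds on [0,0])
  i=1: ✗ (lhs fails at k=1 before rhs at j=2)
  i=2: ✗ (lhs fails at k=2 before rhs at j=3)
  i=3: ✗ (no rhs in [4,4])
  i=4: ✗ (no rhs in [5,5])
  i=5: ✗ (no rhs in [6,6])
  i=6: ✗ (lhs fails at k=6 before rhs at j=7)
  i=7: ✗ (lhs fails at k=7 before rhs at j=8)
  i=8: ✗ (lhs fails at k=8 before rhs at j=9)

0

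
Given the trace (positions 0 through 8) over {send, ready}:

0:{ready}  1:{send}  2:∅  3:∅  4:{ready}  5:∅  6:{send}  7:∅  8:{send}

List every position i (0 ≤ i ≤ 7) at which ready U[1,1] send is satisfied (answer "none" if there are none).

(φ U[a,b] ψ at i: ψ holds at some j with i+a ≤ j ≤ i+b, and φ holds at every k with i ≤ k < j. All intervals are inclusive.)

Evaluate at each i in [0,7]:
  i=0: ✓ (rhs at j=1; lhs holds on [0,0])
  i=1: ✗ (no rhs in [2,2])
  i=2: ✗ (no rhs in [3,3])
  i=3: ✗ (no rhs in [4,4])
  i=4: ✗ (no rhs in [5,5])
  i=5: ✗ (lhs fails at k=5 before rhs at j=6)
  i=6: ✗ (no rhs in [7,7])
  i=7: ✗ (lhs fails at k=7 before rhs at j=8)

0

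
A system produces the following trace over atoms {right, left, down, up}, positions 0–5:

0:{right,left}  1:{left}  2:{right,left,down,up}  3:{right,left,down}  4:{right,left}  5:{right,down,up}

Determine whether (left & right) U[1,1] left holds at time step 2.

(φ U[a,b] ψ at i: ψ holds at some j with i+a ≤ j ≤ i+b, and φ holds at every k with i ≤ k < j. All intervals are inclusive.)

Holds

Need some j in [3,3] with left, and (left & right) at every k in [2,j-1].
  j=3: left holds; (left & right) holds at every k in [2,2] → satisfied.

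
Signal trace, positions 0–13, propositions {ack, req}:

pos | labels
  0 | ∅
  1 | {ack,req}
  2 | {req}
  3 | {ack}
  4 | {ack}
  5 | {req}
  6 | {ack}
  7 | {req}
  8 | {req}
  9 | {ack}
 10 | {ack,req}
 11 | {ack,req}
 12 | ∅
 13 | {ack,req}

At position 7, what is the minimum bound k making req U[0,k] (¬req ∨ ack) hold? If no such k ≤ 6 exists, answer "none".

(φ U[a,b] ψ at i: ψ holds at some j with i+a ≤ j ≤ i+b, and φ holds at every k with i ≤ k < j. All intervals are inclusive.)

2

Need earliest j ≥ 7 with (¬req ∨ ack), and req at every k in [7,j-1].
  j=7: rhs fails.
  j=8: rhs fails.
  j=9: rhs holds; lhs holds on [7,8]. k = 2.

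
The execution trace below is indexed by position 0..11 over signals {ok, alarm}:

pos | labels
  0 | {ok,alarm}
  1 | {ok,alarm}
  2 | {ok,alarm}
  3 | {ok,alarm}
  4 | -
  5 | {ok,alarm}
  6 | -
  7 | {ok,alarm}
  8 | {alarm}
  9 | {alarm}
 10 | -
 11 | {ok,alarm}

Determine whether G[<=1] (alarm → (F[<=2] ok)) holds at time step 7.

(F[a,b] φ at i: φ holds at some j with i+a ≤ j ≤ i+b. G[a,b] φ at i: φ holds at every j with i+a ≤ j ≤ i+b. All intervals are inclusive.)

Check (alarm → (F[<=2] ok)) at every j in [7,8]:
  j=7: antecedent true; consequent holds (witness at 7) → ✓
  j=8: antecedent true; consequent fails (none in [8,10]) → ✗
Fails at j=8 → formula fails.

False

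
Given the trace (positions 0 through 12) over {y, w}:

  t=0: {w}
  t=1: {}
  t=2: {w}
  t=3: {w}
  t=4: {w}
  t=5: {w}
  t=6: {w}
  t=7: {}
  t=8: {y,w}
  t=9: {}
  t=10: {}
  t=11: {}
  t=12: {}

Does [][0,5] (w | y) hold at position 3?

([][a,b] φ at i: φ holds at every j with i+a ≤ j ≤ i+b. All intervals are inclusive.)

No

Check (w | y) at every j in [3,8]:
  j=3: true
  j=4: true
  j=5: true
  j=6: true
  j=7: false
  j=8: true
Fails at j=7 → formula fails.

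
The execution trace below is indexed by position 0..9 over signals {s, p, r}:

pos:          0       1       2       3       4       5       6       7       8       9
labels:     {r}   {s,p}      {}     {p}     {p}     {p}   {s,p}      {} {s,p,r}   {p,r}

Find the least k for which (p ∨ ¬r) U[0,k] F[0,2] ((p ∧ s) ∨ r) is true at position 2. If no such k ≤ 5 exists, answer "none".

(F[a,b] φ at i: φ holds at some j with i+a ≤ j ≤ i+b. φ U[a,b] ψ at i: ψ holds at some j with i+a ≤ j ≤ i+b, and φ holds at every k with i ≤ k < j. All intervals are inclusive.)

Need earliest j ≥ 2 with F[0,2] ((p ∧ s) ∨ r), and (p ∨ ¬r) at every k in [2,j-1].
  j=2: rhs fails.
  j=3: rhs fails.
  j=4: rhs holds; lhs holds on [2,3]. k = 2.

2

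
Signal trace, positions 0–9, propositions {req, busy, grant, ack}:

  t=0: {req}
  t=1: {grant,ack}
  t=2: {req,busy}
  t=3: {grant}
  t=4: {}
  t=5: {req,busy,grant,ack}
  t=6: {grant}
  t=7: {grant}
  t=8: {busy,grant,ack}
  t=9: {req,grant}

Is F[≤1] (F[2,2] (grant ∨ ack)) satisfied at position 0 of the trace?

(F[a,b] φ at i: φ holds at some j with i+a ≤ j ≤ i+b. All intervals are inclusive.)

True

Check F[2,2] (grant ∨ ack) at each j in [0,1]:
  j=0: fails (none in [2,2])
  j=1: holds (witness at 3)
Found at j=1 → formula holds.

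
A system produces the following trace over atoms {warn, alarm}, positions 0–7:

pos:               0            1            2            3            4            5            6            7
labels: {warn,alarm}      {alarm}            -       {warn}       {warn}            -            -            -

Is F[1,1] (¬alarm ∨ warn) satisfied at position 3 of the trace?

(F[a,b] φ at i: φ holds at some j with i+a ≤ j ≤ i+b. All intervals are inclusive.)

Check (¬alarm ∨ warn) at each j in [4,4]:
  j=4: true
Found at j=4 → formula holds.

Holds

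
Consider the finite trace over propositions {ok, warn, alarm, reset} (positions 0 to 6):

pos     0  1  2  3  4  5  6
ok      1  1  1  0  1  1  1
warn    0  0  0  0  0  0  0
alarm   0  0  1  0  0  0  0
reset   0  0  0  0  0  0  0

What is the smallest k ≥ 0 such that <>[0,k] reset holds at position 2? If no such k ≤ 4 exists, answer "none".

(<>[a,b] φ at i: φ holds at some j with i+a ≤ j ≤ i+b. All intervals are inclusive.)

none

Scan j = 2,3,… for reset:
  j=2: fails
  j=3: fails
  j=4: fails
  j=5: fails
  j=6: fails
No j in [2,6] satisfies it → none.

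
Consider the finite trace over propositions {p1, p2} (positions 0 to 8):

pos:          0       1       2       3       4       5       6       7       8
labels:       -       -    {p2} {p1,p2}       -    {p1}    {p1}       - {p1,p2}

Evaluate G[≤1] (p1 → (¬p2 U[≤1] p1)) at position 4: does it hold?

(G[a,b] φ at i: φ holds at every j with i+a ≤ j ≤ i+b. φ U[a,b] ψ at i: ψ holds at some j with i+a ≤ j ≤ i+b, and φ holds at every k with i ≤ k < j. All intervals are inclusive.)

Holds

Check (p1 → (¬p2 U[≤1] p1)) at every j in [4,5]:
  j=4: antecedent false → ✓
  j=5: antecedent true; consequent holds → ✓
All positions satisfy it → formula holds.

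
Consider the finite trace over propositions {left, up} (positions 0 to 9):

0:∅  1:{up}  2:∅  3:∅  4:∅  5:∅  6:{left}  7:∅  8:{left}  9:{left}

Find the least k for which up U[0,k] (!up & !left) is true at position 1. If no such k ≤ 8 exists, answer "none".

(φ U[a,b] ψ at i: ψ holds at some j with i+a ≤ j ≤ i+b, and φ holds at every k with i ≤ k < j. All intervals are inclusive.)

Need earliest j ≥ 1 with (!up & !left), and up at every k in [1,j-1].
  j=1: rhs fails.
  j=2: rhs holds; lhs holds on [1,1]. k = 1.

1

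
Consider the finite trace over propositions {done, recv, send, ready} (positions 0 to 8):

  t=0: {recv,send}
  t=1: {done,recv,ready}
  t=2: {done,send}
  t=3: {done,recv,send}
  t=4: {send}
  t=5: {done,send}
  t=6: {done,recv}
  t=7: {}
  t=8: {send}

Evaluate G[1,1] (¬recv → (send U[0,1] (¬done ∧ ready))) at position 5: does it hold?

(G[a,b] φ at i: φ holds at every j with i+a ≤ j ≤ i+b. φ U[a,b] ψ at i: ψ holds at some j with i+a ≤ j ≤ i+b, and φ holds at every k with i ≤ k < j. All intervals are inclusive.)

Check (¬recv → (send U[0,1] (¬done ∧ ready))) at every j in [6,6]:
  j=6: antecedent false → ✓
All positions satisfy it → formula holds.

Holds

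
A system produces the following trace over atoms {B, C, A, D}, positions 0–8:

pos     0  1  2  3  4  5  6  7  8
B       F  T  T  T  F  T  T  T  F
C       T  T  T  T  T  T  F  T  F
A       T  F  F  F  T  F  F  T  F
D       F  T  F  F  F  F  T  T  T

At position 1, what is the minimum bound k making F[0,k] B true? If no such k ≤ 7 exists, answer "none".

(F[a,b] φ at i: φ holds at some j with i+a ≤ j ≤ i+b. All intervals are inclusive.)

Scan j = 1,2,… for B:
  j=1: holds
First hit at j=1, so smallest k = 1-1 = 0.

0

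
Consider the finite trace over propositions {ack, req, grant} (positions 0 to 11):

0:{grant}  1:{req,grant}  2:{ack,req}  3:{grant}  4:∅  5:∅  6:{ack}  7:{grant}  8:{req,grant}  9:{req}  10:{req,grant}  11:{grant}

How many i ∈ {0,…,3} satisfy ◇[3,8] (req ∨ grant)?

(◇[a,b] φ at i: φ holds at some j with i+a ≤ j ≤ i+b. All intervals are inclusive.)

Evaluate at each i in [0,3]:
  i=0: ✓ (witness j=3)
  i=1: ✓ (witness j=7)
  i=2: ✓ (witness j=7)
  i=3: ✓ (witness j=7)
Positions where it holds: {0, 1, 2, 3} → 4.

4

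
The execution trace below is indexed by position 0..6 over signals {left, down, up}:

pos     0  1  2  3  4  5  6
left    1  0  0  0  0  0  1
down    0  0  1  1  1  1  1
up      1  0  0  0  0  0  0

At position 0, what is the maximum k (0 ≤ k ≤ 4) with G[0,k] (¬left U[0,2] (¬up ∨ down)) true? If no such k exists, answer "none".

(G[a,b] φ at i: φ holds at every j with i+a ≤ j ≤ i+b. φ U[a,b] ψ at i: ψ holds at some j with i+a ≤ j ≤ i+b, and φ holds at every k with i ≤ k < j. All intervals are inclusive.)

(¬left U[0,2] (¬up ∨ down)) must hold from j=0 onward; find where it first fails.
  j=0: fails → no k works.

none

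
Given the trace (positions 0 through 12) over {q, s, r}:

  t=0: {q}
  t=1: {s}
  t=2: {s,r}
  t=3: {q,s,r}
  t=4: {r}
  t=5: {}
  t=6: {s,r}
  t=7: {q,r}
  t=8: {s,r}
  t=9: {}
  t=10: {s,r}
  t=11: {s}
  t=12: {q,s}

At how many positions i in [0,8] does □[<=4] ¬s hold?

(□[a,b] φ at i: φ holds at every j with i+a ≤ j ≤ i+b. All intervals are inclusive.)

0

Evaluate at each i in [0,8]:
  i=0: ✗ (fails at j=1)
  i=1: ✗ (fails at j=1)
  i=2: ✗ (fails at j=2)
  i=3: ✗ (fails at j=3)
  i=4: ✗ (fails at j=6)
  i=5: ✗ (fails at j=6)
  i=6: ✗ (fails at j=6)
  i=7: ✗ (fails at j=8)
  i=8: ✗ (fails at j=8)
Positions where it holds: {} → 0.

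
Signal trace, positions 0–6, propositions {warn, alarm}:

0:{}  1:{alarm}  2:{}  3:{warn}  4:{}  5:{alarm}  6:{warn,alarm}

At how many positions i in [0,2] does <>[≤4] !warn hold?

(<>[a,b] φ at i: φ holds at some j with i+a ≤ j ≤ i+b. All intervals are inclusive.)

3

Evaluate at each i in [0,2]:
  i=0: ✓ (witness j=0)
  i=1: ✓ (witness j=1)
  i=2: ✓ (witness j=2)
Positions where it holds: {0, 1, 2} → 3.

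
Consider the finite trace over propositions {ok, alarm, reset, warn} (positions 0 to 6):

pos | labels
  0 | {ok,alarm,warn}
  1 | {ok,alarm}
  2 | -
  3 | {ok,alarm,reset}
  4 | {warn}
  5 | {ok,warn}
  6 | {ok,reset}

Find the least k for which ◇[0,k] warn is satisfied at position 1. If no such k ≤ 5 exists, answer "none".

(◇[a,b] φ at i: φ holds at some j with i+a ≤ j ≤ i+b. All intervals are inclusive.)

3

Scan j = 1,2,… for warn:
  j=1: fails
  j=2: fails
  j=3: fails
  j=4: holds
First hit at j=4, so smallest k = 4-1 = 3.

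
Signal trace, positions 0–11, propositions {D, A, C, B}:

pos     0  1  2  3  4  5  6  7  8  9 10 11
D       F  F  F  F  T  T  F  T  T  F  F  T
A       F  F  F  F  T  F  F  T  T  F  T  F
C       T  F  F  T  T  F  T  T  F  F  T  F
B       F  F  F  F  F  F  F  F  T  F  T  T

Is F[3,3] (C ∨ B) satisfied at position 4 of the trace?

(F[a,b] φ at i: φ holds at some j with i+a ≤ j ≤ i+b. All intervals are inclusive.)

True

Check (C ∨ B) at each j in [7,7]:
  j=7: true
Found at j=7 → formula holds.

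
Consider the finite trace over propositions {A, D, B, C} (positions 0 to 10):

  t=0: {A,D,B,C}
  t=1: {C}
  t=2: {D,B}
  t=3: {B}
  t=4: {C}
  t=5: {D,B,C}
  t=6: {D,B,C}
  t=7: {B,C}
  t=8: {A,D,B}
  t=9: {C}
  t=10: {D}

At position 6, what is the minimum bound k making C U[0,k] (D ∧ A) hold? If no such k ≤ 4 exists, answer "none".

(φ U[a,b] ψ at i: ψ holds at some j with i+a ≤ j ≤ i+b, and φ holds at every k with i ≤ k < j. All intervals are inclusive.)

2

Need earliest j ≥ 6 with (D ∧ A), and C at every k in [6,j-1].
  j=6: rhs fails.
  j=7: rhs fails.
  j=8: rhs holds; lhs holds on [6,7]. k = 2.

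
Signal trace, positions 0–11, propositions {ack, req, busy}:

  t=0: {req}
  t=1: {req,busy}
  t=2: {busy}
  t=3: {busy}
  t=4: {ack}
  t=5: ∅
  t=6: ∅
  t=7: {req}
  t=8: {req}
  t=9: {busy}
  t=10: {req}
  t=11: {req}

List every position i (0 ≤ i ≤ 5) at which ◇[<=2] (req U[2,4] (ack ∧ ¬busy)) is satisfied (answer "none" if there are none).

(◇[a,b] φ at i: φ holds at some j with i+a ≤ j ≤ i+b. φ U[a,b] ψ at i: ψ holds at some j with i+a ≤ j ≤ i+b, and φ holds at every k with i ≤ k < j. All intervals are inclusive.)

none

Evaluate at each i in [0,5]:
  i=0: ✗ (none in [0,2])
  i=1: ✗ (none in [1,3])
  i=2: ✗ (none in [2,4])
  i=3: ✗ (none in [3,5])
  i=4: ✗ (none in [4,6])
  i=5: ✗ (none in [5,7])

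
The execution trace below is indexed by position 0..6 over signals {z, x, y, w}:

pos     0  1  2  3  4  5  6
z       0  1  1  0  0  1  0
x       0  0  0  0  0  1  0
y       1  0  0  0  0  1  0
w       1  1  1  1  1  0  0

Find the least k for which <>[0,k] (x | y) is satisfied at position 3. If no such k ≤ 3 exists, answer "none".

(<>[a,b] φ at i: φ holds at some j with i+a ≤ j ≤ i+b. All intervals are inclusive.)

Scan j = 3,4,… for (x | y):
  j=3: fails
  j=4: fails
  j=5: holds
First hit at j=5, so smallest k = 5-3 = 2.

2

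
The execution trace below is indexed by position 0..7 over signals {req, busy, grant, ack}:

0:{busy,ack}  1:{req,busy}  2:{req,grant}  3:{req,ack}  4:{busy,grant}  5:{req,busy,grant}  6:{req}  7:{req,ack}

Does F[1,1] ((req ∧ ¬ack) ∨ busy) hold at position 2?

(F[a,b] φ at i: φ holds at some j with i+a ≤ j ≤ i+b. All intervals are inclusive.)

Does not hold

Check ((req ∧ ¬ack) ∨ busy) at each j in [3,3]:
  j=3: false
No position in the window satisfies it → formula fails.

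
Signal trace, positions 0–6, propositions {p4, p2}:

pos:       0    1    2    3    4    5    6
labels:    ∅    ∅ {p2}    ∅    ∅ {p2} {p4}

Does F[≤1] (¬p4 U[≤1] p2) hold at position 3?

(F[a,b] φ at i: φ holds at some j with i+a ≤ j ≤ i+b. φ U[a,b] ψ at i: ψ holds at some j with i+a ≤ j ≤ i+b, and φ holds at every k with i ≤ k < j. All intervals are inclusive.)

Holds

Check (¬p4 U[≤1] p2) at each j in [3,4]:
  j=3: fails
  j=4: holds
Found at j=4 → formula holds.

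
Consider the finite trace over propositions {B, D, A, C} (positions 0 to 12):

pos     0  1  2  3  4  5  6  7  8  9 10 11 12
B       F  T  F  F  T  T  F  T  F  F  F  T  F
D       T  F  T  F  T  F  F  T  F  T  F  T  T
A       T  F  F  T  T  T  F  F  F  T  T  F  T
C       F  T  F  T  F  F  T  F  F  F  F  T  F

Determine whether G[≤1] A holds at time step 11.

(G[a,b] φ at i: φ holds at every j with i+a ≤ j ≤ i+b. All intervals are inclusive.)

Does not hold

Check A at every j in [11,12]:
  j=11: false
  j=12: true
Fails at j=11 → formula fails.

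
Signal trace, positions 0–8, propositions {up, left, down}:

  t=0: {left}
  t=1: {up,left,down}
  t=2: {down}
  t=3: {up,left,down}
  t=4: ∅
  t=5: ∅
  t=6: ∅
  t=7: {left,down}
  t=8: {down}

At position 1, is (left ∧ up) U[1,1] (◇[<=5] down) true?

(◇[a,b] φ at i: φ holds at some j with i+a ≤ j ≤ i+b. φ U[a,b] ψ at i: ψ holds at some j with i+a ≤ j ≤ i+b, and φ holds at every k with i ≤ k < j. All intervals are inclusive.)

Need some j in [2,2] with ◇[<=5] down, and (left ∧ up) at every k in [1,j-1].
  j=2: ◇[<=5] down holds; (left ∧ up) holds at every k in [1,1] → satisfied.

Yes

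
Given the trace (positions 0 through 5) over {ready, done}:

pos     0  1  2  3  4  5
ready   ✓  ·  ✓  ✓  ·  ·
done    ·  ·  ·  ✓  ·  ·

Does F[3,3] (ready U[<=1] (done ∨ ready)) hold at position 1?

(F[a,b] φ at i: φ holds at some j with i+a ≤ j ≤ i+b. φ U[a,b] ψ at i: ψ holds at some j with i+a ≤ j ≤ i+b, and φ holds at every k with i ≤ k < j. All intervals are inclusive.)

Check (ready U[<=1] (done ∨ ready)) at each j in [4,4]:
  j=4: fails
No position in the window satisfies it → formula fails.

No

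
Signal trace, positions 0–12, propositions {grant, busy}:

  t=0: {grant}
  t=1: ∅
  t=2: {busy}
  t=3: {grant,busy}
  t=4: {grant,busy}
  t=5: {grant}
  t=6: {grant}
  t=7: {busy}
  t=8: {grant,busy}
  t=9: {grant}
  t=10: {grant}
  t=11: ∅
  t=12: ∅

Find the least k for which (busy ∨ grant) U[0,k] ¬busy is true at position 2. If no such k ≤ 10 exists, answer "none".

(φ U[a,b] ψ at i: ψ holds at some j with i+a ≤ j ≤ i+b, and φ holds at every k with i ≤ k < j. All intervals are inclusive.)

Need earliest j ≥ 2 with ¬busy, and (busy ∨ grant) at every k in [2,j-1].
  j=2: rhs fails.
  j=3: rhs fails.
  j=4: rhs fails.
  j=5: rhs holds; lhs holds on [2,4]. k = 3.

3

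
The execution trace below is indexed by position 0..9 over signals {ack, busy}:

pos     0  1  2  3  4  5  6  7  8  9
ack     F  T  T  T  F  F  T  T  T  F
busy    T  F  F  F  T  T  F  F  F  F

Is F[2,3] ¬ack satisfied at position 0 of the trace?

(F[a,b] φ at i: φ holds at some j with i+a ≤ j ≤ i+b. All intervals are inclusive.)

No

Check ¬ack at each j in [2,3]:
  j=2: false
  j=3: false
No position in the window satisfies it → formula fails.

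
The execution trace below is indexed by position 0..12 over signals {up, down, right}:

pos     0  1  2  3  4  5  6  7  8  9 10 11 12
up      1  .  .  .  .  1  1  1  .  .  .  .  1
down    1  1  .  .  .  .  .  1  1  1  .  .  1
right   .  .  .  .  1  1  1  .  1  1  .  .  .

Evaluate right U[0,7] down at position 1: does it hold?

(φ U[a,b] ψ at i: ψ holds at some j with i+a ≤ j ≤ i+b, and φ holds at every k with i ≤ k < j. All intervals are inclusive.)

True

Need some j in [1,8] with down, and right at every k in [1,j-1].
  j=1: down holds; no prefix to check → satisfied.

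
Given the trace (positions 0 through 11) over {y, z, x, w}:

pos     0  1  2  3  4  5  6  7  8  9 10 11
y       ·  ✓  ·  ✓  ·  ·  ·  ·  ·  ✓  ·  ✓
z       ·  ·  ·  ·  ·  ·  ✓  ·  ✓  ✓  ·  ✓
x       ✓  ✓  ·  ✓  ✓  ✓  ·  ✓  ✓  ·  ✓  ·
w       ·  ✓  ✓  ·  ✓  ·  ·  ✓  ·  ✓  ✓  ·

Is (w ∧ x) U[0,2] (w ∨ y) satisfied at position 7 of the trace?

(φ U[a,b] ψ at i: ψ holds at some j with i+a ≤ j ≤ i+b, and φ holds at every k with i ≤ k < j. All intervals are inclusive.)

Need some j in [7,9] with (w ∨ y), and (w ∧ x) at every k in [7,j-1].
  j=7: (w ∨ y) holds; no prefix to check → satisfied.

Yes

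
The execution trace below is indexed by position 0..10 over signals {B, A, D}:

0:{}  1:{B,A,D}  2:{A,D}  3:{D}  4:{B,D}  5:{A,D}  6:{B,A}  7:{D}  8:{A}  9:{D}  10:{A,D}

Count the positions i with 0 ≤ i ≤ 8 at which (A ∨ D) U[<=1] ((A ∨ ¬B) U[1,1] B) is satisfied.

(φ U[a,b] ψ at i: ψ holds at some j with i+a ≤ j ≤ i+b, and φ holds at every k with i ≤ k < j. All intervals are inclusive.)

5

Evaluate at each i in [0,8]:
  i=0: ✓ (rhs at j=0)
  i=1: ✗ (no rhs in [1,2])
  i=2: ✓ (rhs at j=3; lhs holds on [2,2])
  i=3: ✓ (rhs at j=3)
  i=4: ✓ (rhs at j=5; lhs holds on [4,4])
  i=5: ✓ (rhs at j=5)
  i=6: ✗ (no rhs in [6,7])
  i=7: ✗ (no rhs in [7,8])
  i=8: ✗ (no rhs in [8,9])
Positions where it holds: {0, 2, 3, 4, 5} → 5.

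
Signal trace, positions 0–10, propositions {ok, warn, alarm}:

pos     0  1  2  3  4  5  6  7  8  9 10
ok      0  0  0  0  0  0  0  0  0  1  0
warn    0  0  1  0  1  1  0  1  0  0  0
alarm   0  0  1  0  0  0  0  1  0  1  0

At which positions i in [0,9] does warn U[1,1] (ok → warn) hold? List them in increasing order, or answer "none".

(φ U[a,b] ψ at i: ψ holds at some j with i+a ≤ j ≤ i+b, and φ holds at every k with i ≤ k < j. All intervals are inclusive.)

Evaluate at each i in [0,9]:
  i=0: ✗ (lhs fails at k=0 before rhs at j=1)
  i=1: ✗ (lhs fails at k=1 before rhs at j=2)
  i=2: ✓ (rhs at j=3; lhs holds on [2,2])
  i=3: ✗ (lhs fails at k=3 before rhs at j=4)
  i=4: ✓ (rhs at j=5; lhs holds on [4,4])
  i=5: ✓ (rhs at j=6; lhs holds on [5,5])
  i=6: ✗ (lhs fails at k=6 before rhs at j=7)
  i=7: ✓ (rhs at j=8; lhs holds on [7,7])
  i=8: ✗ (no rhs in [9,9])
  i=9: ✗ (lhs fails at k=9 before rhs at j=10)

2, 4, 5, 7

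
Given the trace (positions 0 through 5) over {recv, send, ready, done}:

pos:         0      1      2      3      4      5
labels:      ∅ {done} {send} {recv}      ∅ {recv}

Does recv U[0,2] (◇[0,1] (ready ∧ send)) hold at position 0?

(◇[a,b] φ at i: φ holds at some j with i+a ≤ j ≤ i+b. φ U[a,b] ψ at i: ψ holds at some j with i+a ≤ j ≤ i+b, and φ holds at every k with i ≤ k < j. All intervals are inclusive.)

Need some j in [0,2] with ◇[0,1] (ready ∧ send), and recv at every k in [0,j-1].
  j=0: ◇[0,1] (ready ∧ send) — fails (none in [0,1]).
  j=1: ◇[0,1] (ready ∧ send) — fails (none in [1,2]).
  j=2: ◇[0,1] (ready ∧ send) — fails (none in [2,3]).
No j in the window works → until fails.

False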